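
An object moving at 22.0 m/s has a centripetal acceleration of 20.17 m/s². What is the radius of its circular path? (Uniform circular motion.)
r = v²/a_c = 22.0²/20.17 = 24.0 m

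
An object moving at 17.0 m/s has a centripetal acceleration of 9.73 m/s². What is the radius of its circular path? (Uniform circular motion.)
r = v²/a_c = 17.0²/9.73 = 29.7 m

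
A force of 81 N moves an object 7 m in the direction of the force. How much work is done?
W = Fd = 81×7 = 567.0 J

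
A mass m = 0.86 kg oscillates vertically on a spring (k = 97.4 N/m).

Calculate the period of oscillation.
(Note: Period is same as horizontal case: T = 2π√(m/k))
T = 2π√(m/k) = 2π√(0.86/97.4) = 0.5904 s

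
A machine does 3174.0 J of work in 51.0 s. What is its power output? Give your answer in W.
P = W/t = 3174 J / 51 s = 62.24 W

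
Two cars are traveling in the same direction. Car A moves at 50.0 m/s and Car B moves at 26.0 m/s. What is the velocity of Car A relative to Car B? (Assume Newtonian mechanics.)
v_rel = v_A - v_B = 50.0 - 26.0 = 24.0 m/s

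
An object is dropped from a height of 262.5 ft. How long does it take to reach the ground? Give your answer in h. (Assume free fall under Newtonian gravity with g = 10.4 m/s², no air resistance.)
t = √(2h/g) (with unit conversion) = 0.00109 h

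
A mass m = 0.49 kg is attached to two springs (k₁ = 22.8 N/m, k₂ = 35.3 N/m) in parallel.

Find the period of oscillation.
k_eq = k₁+k₂ = 58.1 N/m
T = 2π√(m/k_eq) = 2π√(0.49/58.1) = 0.577 s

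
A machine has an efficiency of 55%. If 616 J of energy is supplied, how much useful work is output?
W_out = η × W_in = 0.55 × 616 = 338.8 J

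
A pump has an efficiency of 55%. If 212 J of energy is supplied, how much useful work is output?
W_out = η × W_in = 0.55 × 212 = 116.6 J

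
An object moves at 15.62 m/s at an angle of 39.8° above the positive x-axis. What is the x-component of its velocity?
vₓ = v cos(θ) = 15.62 × cos(39.8°) = 12.0 m/s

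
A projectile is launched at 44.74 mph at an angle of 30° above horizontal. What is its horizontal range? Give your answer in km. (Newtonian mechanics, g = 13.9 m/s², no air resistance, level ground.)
R = v₀² sin(2θ) / g (with unit conversion) = 0.02492 km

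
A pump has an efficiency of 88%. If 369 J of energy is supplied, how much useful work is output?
W_out = η × W_in = 0.88 × 369 = 324.72 J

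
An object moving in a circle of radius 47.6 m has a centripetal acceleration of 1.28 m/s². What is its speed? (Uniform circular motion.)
v = √(a_c × r) = √(1.28 × 47.6) = 7.81 m/s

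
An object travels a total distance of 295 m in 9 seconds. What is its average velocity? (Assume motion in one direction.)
v_avg = Δd / Δt = 295 / 9 = 32.78 m/s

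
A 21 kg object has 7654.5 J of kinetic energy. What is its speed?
KE = ½mv² → v = √(2KE/m) = √(2×7654.5/21) = 27.0 m/s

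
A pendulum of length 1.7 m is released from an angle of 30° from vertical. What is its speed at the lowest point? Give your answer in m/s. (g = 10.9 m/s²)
h = L(1 − cosθ) = 1.7×(1 − cos30°) = 0.2278 m
v = √(2gh) = √(2×10.9×0.2278) = 2.228 m/s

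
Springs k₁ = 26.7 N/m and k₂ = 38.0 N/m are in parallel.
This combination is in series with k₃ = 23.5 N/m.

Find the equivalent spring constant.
k₁₂ = k₁ + k₂ = 64.7 N/m (parallel)
1/k_eq = 1/k₁₂ + 1/k₃ → k_eq = 17.24 N/m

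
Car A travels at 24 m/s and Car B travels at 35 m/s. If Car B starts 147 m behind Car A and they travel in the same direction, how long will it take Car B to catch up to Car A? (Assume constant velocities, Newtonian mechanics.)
Relative speed: v_rel = 35 - 24 = 11 m/s
Time to catch: t = d₀/v_rel = 147/11 = 13.36 s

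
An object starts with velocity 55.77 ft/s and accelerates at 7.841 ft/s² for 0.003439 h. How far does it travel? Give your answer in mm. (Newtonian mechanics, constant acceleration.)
d = v₀t + ½at² (with unit conversion) = 393600.0 mm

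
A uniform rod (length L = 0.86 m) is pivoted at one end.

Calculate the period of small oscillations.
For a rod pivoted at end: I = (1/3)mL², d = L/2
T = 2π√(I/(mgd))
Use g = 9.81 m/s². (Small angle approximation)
I/m = (1/3)L² = 0.2465 m²; d = L/2 = 0.43 m
T = 2π√(I/(mgd)) = 2π√(0.2465/(9.81×0.43)) = 1.519 s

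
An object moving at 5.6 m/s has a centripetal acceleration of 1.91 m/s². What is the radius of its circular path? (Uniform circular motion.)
r = v²/a_c = 5.6²/1.91 = 16.42 m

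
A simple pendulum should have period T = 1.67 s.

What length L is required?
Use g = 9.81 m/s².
T = 2π√(L/g) → L = g(T/2π)² = 9.81×(1.67/2π)² = 0.693 m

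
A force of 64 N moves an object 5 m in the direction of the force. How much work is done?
W = Fd = 64×5 = 320.0 J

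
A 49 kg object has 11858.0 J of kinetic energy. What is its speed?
KE = ½mv² → v = √(2KE/m) = √(2×11858.0/49) = 22.0 m/s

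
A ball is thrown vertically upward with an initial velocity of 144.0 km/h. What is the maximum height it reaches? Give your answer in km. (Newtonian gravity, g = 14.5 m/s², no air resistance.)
h_max = v₀²/(2g) (with unit conversion) = 0.05517 km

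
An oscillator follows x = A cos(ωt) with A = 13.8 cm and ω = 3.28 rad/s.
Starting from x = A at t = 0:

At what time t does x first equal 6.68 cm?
cos(ωt) = x/A = 6.68/13.8 = 0.4841
ωt = arccos(0.4841) = 1.066 rad
t = 1.066/3.28 = 0.3249 s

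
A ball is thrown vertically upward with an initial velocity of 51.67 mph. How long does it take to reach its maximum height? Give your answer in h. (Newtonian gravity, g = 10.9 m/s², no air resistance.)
t_up = v₀/g (with unit conversion) = 0.0005886 h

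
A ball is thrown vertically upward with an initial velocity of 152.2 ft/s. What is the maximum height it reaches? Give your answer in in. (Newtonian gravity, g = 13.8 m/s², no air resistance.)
h_max = v₀²/(2g) (with unit conversion) = 3070.0 in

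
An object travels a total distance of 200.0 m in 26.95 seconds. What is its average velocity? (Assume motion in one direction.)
v_avg = Δd / Δt = 200.0 / 26.95 = 7.42 m/s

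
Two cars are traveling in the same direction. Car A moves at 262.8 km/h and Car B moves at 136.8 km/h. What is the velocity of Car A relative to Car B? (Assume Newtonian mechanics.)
v_rel = v_A - v_B = 262.8 - 136.8 = 126.0 km/h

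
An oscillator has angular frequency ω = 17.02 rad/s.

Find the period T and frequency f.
T = 2π/ω = 2π/17.02 = 0.3692 s; f = ω/2π = 2.709 Hz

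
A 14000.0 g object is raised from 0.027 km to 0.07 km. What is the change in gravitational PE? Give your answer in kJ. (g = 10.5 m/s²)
ΔPE = mg(h₂ − h₁) = 14 kg × 10.5 m/s² × (70 − 27) m = 6321 J = 6.321 kJ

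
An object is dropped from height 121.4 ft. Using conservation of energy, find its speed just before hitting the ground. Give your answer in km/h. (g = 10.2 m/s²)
mgh = ½mv² → v = √(2gh) = √(2×10.2×37) = 27.47 m/s = 98.91 km/h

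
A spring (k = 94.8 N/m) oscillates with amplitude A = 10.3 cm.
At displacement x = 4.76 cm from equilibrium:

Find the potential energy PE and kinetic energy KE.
E_total = ½kA² = ½×94.8×(0.103)² = 0.5029 J
PE = ½kx² = ½×94.8×(0.0476)² = 0.1074 J
KE = E_total − PE = 0.3955 J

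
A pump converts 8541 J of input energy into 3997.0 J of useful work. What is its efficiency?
η = W_out/W_in = 3997.0/8541 = 0.468 = 46.8%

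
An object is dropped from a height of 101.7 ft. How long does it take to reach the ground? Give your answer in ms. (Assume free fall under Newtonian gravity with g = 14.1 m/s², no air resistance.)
t = √(2h/g) (with unit conversion) = 2097.0 ms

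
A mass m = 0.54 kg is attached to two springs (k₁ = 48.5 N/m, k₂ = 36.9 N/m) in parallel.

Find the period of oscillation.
k_eq = k₁+k₂ = 85.4 N/m
T = 2π√(m/k_eq) = 2π√(0.54/85.4) = 0.4996 s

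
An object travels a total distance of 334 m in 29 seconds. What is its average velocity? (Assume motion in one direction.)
v_avg = Δd / Δt = 334 / 29 = 11.52 m/s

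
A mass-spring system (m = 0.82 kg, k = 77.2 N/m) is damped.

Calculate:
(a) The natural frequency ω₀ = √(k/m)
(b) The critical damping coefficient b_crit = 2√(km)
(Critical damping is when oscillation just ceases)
ω₀ = √(k/m) = √(77.2/0.82) = 9.703 rad/s
b_crit = 2√(km) = 2√(77.2×0.82) = 15.91 kg/s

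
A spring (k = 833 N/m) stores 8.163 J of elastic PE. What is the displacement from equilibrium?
PE = ½kx² → x = √(2PE/k) = √(2×8.163/833) = 0.14 m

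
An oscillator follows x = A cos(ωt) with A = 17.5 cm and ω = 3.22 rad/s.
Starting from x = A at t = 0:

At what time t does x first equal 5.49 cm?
cos(ωt) = x/A = 5.49/17.5 = 0.3137
ωt = arccos(0.3137) = 1.252 rad
t = 1.252/3.22 = 0.3887 s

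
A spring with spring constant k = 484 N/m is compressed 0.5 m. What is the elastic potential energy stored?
PE = ½kx² = ½×484×0.5² = 60.5 J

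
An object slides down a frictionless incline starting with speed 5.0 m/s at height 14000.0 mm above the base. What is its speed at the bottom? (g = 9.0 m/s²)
½mv₀² + mgh = ½mv² → v = √(v₀² + 2gh) = √(5² + 2×9.0×14) = 16.64 m/s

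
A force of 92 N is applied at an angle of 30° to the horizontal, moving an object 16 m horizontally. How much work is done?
W = Fd cosθ = 92×16×cos(30°) = 1274.8 J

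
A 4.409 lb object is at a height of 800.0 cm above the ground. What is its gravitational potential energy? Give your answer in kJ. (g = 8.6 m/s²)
PE = mgh = 2 kg × 8.6 m/s² × 8 m = 137.6 J = 0.1376 kJ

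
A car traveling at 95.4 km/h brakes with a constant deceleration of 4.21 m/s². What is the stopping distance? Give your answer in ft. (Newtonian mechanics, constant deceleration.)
d = v₀² / (2a) (with unit conversion) = 273.6 ft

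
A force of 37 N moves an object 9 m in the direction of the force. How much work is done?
W = Fd = 37×9 = 333.0 J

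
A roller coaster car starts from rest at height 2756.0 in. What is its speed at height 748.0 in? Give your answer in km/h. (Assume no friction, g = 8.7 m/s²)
mgh₁ = ½mv₂² + mgh₂ → v₂ = √(2g(h₁−h₂)) = √(2×8.7×(70−19)) = 29.79 m/s = 107.2 km/h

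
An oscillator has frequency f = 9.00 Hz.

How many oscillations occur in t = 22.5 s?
n = f×t = 9.0×22.5 = 202.5 oscillations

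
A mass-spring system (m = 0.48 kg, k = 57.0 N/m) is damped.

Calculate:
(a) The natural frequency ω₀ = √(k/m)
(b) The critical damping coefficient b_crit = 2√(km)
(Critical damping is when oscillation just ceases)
ω₀ = √(k/m) = √(57.0/0.48) = 10.9 rad/s
b_crit = 2√(km) = 2√(57.0×0.48) = 10.46 kg/s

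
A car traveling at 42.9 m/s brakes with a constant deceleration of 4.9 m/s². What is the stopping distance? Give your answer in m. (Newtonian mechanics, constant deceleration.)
d = v₀² / (2a) = 187.8 m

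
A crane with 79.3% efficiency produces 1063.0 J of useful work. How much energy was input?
W_in = W_out/η = 1063.0/0.793 = 1340.5 J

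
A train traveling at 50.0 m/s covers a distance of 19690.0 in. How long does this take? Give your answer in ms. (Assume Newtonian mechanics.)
t = d/v (with unit conversion) = 10000.0 ms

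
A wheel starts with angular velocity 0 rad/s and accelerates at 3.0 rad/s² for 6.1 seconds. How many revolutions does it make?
θ = ω₀t + ½αt² = 0×6.1 + ½×3.0×6.1² = 55.81 rad
Revolutions = θ/(2π) = 55.81/(2π) = 8.88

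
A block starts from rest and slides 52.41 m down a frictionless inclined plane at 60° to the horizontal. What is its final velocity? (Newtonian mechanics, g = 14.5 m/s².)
a = g sin(θ) = 14.5 × sin(60°) = 12.56 m/s²
v = √(2ad) = √(2 × 12.56 × 52.41) = 36.28 m/s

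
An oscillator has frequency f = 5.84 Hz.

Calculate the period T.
T = 1/f = 1/5.84 = 0.1712 s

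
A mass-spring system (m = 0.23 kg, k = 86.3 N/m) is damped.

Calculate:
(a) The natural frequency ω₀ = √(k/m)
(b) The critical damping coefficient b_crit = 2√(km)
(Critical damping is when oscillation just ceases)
ω₀ = √(k/m) = √(86.3/0.23) = 19.37 rad/s
b_crit = 2√(km) = 2√(86.3×0.23) = 8.91 kg/s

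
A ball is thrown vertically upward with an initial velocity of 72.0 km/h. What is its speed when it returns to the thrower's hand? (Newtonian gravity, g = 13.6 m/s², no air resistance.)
By conservation of energy, the ball returns at the same speed = 72.0 km/h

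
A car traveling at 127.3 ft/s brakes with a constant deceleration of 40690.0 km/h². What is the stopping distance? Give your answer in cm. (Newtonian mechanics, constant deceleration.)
d = v₀² / (2a) (with unit conversion) = 23980.0 cm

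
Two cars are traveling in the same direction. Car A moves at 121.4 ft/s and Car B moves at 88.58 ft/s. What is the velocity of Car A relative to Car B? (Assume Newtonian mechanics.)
v_rel = v_A - v_B = 121.4 - 88.58 = 32.82 ft/s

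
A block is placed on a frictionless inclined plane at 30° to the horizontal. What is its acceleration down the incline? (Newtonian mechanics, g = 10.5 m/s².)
a = g sin(θ) = 10.5 × sin(30°) = 10.5 × 0.5 = 5.25 m/s²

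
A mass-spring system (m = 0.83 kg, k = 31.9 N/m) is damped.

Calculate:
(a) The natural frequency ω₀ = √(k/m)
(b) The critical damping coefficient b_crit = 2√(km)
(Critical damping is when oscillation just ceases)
ω₀ = √(k/m) = √(31.9/0.83) = 6.199 rad/s
b_crit = 2√(km) = 2√(31.9×0.83) = 10.29 kg/s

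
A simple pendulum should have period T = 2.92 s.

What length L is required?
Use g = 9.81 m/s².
T = 2π√(L/g) → L = g(T/2π)² = 9.81×(2.92/2π)² = 2.119 m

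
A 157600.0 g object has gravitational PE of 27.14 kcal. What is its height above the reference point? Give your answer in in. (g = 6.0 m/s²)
PE = mgh → h = PE/(mg) = 1.136e+05 J / (157.6 kg × 6.0 m/s²) = 120.1 m = 4728.0 in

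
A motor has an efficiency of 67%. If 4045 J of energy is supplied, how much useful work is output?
W_out = η × W_in = 0.67 × 4045 = 2710.2 J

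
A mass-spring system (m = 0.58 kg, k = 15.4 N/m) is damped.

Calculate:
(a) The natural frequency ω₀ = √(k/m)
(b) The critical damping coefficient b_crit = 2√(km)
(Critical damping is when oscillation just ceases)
ω₀ = √(k/m) = √(15.4/0.58) = 5.153 rad/s
b_crit = 2√(km) = 2√(15.4×0.58) = 5.977 kg/s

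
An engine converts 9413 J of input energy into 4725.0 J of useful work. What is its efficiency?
η = W_out/W_in = 4725.0/9413 = 0.502 = 50.2%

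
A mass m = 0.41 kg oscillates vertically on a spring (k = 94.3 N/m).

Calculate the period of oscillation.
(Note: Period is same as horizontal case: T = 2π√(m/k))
T = 2π√(m/k) = 2π√(0.41/94.3) = 0.4143 s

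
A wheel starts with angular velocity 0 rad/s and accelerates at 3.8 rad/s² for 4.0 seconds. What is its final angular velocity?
ω = ω₀ + αt = 0 + 3.8 × 4.0 = 15.2 rad/s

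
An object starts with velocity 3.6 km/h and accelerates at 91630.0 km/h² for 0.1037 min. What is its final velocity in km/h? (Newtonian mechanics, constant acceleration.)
v = v₀ + at (with unit conversion) = 162.0 km/h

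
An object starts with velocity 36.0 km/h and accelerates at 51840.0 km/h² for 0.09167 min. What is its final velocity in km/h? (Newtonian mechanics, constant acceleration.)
v = v₀ + at (with unit conversion) = 115.2 km/h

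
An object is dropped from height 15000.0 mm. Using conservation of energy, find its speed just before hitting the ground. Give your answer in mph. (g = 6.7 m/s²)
mgh = ½mv² → v = √(2gh) = √(2×6.7×15) = 14.18 m/s = 31.71 mph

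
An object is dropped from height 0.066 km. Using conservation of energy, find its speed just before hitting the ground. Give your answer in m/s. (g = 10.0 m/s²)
mgh = ½mv² → v = √(2gh) = √(2×10.0×66) = 36.33 m/s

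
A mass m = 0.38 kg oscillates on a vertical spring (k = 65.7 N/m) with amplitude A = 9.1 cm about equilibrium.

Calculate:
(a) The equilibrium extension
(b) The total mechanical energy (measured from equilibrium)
x_eq = mg/k = 0.38×9.81/65.7 = 0.05674 m = 5.674 cm
E = ½kA² = ½×65.7×(0.091)² = 0.272 J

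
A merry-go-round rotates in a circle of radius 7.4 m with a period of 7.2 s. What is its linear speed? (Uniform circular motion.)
v = 2πr/T = 2π×7.4/7.2 = 6.46 m/s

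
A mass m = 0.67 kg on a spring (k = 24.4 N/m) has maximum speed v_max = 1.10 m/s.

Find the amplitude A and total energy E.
½mv²_max = ½kA² → A = v_max√(m/k) = 1.1×√(0.67/24.4) = 0.1823 m = 18.23 cm
E = ½mv²_max = ½×0.67×1.1² = 0.4054 J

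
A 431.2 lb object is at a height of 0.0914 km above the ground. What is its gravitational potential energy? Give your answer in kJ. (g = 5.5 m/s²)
PE = mgh = 195.6 kg × 5.5 m/s² × 91.4 m = 9.832e+04 J = 98.32 kJ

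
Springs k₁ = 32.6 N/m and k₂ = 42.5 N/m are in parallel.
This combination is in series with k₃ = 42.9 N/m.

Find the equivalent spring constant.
k₁₂ = k₁ + k₂ = 75.1 N/m (parallel)
1/k_eq = 1/k₁₂ + 1/k₃ → k_eq = 27.3 N/m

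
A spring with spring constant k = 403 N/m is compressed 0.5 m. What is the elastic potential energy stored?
PE = ½kx² = ½×403×0.5² = 50.38 J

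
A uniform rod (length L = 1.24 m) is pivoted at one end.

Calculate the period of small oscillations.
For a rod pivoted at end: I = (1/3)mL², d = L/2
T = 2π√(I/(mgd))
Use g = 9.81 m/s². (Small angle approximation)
I/m = (1/3)L² = 0.5125 m²; d = L/2 = 0.62 m
T = 2π√(I/(mgd)) = 2π√(0.5125/(9.81×0.62)) = 1.824 s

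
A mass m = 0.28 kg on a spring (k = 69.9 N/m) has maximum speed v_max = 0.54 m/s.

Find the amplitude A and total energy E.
½mv²_max = ½kA² → A = v_max√(m/k) = 0.54×√(0.28/69.9) = 0.03418 m = 3.418 cm
E = ½mv²_max = ½×0.28×0.54² = 0.04082 J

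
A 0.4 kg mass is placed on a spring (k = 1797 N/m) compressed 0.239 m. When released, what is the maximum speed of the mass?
½kx² = ½mv² → v = x√(k/m) = 0.239×√(1797/0.4) = 16.02 m/s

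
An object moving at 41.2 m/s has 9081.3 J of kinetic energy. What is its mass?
KE = ½mv² → m = 2KE/v² = 2×9081.3/41.2² = 10.7 kg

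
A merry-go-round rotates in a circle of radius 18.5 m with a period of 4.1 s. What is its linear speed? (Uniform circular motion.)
v = 2πr/T = 2π×18.5/4.1 = 28.35 m/s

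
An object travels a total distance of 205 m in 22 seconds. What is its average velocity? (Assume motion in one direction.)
v_avg = Δd / Δt = 205 / 22 = 9.32 m/s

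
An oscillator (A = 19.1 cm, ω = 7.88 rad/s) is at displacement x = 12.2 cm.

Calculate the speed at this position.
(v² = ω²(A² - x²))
v = ω√(A² − x²) = 7.88×√(0.191² − 0.122²) = 1.158 m/s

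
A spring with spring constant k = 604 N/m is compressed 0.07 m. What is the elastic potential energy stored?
PE = ½kx² = ½×604×0.07² = 1.48 J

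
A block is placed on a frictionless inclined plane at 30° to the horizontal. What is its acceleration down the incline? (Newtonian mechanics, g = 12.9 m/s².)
a = g sin(θ) = 12.9 × sin(30°) = 12.9 × 0.5 = 6.45 m/s²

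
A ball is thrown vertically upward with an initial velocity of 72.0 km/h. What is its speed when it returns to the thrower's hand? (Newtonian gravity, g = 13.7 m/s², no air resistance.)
By conservation of energy, the ball returns at the same speed = 72.0 km/h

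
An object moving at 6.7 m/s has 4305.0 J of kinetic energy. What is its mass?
KE = ½mv² → m = 2KE/v² = 2×4305.0/6.7² = 191.8 kg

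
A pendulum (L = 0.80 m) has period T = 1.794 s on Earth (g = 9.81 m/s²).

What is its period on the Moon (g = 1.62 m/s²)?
T = 2π√(L/g), so T_moon/T_earth = √(g_earth/g_moon)
T_moon = 2π√(0.8/1.62) = 4.415 s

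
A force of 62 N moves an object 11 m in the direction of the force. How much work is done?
W = Fd = 62×11 = 682.0 J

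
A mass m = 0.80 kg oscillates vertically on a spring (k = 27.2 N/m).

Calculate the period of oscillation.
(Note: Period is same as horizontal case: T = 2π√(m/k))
T = 2π√(m/k) = 2π√(0.8/27.2) = 1.078 s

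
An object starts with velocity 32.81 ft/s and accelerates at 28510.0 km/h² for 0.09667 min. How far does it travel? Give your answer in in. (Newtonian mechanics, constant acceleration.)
d = v₀t + ½at² (with unit conversion) = 3741.0 in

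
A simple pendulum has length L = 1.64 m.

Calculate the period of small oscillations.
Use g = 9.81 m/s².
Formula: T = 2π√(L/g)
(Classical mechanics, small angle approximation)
T = 2π√(L/g) = 2π√(1.64/9.81) = 2.569 s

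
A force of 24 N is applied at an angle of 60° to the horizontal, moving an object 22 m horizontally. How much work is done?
W = Fd cosθ = 24×22×cos(60°) = 264.0 J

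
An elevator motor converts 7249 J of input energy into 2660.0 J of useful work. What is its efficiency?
η = W_out/W_in = 2660.0/7249 = 0.3669 = 36.69%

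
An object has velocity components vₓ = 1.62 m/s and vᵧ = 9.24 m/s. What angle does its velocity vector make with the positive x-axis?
θ = arctan(vᵧ/vₓ) = arctan(9.24/1.62) = 80.06°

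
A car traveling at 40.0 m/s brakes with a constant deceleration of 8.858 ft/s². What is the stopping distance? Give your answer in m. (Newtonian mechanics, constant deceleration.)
d = v₀² / (2a) (with unit conversion) = 296.3 m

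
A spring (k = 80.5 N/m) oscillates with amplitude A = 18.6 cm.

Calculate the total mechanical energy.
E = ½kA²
E = ½kA² = ½×80.5×(0.186)² = 1.392 J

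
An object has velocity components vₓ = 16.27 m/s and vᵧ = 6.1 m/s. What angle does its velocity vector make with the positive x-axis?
θ = arctan(vᵧ/vₓ) = arctan(6.1/16.27) = 20.55°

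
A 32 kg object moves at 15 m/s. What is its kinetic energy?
KE = ½mv² = ½×32×15² = 3600.0 J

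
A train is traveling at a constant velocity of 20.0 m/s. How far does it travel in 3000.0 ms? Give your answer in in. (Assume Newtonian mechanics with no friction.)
d = vt (with unit conversion) = 2362.0 in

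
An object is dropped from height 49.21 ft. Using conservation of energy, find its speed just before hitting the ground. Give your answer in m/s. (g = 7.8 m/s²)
mgh = ½mv² → v = √(2gh) = √(2×7.8×15) = 15.3 m/s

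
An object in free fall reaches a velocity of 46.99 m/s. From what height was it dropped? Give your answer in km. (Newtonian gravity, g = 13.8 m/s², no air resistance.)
h = v²/(2g) (with unit conversion) = 0.08 km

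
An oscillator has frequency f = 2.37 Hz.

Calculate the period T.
T = 1/f = 1/2.37 = 0.4219 s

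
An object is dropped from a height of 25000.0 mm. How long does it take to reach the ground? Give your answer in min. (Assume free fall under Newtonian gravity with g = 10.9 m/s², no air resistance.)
t = √(2h/g) (with unit conversion) = 0.0357 min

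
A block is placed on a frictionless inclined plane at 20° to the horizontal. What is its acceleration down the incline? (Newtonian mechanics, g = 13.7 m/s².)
a = g sin(θ) = 13.7 × sin(20°) = 13.7 × 0.342 = 4.69 m/s²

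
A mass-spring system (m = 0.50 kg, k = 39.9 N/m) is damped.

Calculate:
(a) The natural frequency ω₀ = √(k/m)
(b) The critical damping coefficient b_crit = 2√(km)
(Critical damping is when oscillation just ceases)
ω₀ = √(k/m) = √(39.9/0.5) = 8.933 rad/s
b_crit = 2√(km) = 2√(39.9×0.5) = 8.933 kg/s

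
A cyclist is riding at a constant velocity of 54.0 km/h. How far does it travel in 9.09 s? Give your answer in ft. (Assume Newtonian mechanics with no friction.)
d = vt (with unit conversion) = 447.3 ft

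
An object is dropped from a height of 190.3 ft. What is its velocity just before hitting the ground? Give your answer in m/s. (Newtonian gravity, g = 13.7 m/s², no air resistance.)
v = √(2gh) (with unit conversion) = 39.87 m/s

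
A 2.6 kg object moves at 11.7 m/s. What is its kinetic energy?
KE = ½mv² = ½×2.6×11.7² = 177.957 J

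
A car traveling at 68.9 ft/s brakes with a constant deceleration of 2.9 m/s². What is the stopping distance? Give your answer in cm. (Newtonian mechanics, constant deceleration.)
d = v₀² / (2a) (with unit conversion) = 7604.0 cm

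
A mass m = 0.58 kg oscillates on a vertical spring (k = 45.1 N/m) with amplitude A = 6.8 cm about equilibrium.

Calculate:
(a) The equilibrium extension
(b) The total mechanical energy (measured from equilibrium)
x_eq = mg/k = 0.58×9.81/45.1 = 0.1262 m = 12.62 cm
E = ½kA² = ½×45.1×(0.068)² = 0.1043 J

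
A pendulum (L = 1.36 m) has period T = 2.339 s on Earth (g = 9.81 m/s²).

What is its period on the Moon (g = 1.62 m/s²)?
T = 2π√(L/g), so T_moon/T_earth = √(g_earth/g_moon)
T_moon = 2π√(1.36/1.62) = 5.757 s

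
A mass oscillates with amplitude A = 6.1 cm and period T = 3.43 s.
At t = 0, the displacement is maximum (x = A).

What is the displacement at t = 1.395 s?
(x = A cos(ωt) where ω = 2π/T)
ω = 2π/T = 2π/3.43 = 1.832 rad/s
x = A cos(ωt) = 6.1×cos(1.832×1.395) = -5.082 cm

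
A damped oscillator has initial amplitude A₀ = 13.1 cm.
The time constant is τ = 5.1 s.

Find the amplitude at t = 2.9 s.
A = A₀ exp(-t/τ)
A = A₀ exp(−t/τ) = 13.1×exp(−2.9/5.1) = 7.419 cm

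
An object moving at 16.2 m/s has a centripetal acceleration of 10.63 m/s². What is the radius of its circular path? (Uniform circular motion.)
r = v²/a_c = 16.2²/10.63 = 24.69 m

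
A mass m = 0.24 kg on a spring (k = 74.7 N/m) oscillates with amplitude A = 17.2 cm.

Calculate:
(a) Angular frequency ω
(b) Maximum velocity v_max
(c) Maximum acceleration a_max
ω = √(k/m) = √(74.7/0.24) = 17.64 rad/s
v_max = ωA = 17.64×0.172 = 3.034 m/s
a_max = ω²A = 17.64²×0.172 = 53.54 m/s²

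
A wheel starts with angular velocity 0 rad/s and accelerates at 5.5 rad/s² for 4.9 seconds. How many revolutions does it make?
θ = ω₀t + ½αt² = 0×4.9 + ½×5.5×4.9² = 66.03 rad
Revolutions = θ/(2π) = 66.03/(2π) = 10.51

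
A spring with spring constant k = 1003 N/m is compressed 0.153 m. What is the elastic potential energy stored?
PE = ½kx² = ½×1003×0.153² = 11.74 J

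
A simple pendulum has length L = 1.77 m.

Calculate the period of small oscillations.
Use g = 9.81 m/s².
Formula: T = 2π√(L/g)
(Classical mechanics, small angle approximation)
T = 2π√(L/g) = 2π√(1.77/9.81) = 2.669 s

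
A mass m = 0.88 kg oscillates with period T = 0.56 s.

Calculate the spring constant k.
T = 2π√(m/k) → k = m(2π/T)² = 0.88×(2π/0.56)² = 110.8 N/m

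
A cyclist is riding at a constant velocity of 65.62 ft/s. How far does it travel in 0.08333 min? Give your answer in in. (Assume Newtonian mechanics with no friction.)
d = vt (with unit conversion) = 3937.0 in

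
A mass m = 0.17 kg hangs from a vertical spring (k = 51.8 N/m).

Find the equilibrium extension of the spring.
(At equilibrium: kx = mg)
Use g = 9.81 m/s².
x_eq = mg/k = 0.17×9.81/51.8 = 0.03219 m = 3.219 cm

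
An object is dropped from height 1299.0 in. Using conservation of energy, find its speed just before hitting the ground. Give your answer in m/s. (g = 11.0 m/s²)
mgh = ½mv² → v = √(2gh) = √(2×11.0×32.99) = 26.94 m/s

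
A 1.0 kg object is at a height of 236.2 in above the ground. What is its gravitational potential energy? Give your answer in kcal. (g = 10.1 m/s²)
PE = mgh = 1 kg × 10.1 m/s² × 5.999 m = 60.59 J = 0.01448 kcal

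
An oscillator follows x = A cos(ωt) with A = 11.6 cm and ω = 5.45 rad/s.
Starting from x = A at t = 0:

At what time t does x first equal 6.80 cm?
cos(ωt) = x/A = 6.8/11.6 = 0.5862
ωt = arccos(0.5862) = 0.9444 rad
t = 0.9444/5.45 = 0.1733 s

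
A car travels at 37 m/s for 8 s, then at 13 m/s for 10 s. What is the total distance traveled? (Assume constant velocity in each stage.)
d₁ = v₁t₁ = 37 × 8 = 296 m
d₂ = v₂t₂ = 13 × 10 = 130 m
d_total = 296 + 130 = 426 m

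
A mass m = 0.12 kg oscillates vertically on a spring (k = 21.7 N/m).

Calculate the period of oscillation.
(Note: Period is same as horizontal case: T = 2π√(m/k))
T = 2π√(m/k) = 2π√(0.12/21.7) = 0.4672 s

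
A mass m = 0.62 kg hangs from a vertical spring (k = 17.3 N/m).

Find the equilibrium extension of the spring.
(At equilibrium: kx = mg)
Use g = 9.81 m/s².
x_eq = mg/k = 0.62×9.81/17.3 = 0.3516 m = 35.16 cm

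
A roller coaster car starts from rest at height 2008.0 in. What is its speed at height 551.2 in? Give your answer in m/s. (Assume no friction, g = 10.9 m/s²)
mgh₁ = ½mv₂² + mgh₂ → v₂ = √(2g(h₁−h₂)) = √(2×10.9×(51−14)) = 28.4 m/s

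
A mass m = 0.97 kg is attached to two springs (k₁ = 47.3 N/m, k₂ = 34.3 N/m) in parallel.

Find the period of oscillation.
k_eq = k₁+k₂ = 81.6 N/m
T = 2π√(m/k_eq) = 2π√(0.97/81.6) = 0.685 s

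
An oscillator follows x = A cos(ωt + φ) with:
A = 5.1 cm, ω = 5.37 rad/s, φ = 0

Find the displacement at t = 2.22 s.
x = A cos(ωt + φ) = 5.1×cos(5.37×2.22 + 0) = 4.075 cm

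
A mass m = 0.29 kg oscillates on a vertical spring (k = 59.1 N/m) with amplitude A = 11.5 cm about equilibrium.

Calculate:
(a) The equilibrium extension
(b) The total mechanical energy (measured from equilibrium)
x_eq = mg/k = 0.29×9.81/59.1 = 0.04814 m = 4.814 cm
E = ½kA² = ½×59.1×(0.115)² = 0.3908 J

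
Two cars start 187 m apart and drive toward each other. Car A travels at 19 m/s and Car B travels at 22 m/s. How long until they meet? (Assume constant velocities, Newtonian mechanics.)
Combined speed: v_combined = 19 + 22 = 41 m/s
Time to meet: t = d/41 = 187/41 = 4.56 s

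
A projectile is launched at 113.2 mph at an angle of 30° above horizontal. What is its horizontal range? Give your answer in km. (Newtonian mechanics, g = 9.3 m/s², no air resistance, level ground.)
R = v₀² sin(2θ) / g (with unit conversion) = 0.2385 km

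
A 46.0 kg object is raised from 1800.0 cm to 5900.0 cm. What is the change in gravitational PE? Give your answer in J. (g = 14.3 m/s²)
ΔPE = mg(h₂ − h₁) = 46 kg × 14.3 m/s² × (59 − 18) m = 2.697e+04 J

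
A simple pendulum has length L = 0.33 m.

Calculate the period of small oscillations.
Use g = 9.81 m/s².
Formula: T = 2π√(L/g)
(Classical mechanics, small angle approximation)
T = 2π√(L/g) = 2π√(0.33/9.81) = 1.152 s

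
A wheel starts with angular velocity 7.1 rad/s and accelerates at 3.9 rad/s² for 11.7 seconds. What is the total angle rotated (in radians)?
θ = ω₀t + ½αt² = 7.1×11.7 + ½×3.9×11.7² = 350.01 rad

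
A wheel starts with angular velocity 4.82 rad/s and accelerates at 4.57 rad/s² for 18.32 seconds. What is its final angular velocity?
ω = ω₀ + αt = 4.82 + 4.57 × 18.32 = 88.54 rad/s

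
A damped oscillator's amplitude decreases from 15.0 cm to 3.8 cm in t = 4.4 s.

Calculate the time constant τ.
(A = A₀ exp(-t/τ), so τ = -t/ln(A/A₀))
A/A₀ = 3.8/15.0 = 0.2533; ln(A/A₀) = -1.373
τ = −t/ln(A/A₀) = −4.4/-1.373 = 3.205 s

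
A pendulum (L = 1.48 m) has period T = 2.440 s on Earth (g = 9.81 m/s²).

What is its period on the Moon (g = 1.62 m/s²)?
T = 2π√(L/g), so T_moon/T_earth = √(g_earth/g_moon)
T_moon = 2π√(1.48/1.62) = 6.006 s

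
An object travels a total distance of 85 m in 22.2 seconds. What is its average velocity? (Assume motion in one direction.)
v_avg = Δd / Δt = 85 / 22.2 = 3.83 m/s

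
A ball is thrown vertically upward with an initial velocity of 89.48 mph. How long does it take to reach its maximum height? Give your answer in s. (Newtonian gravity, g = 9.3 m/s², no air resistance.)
t_up = v₀/g (with unit conversion) = 4.301 s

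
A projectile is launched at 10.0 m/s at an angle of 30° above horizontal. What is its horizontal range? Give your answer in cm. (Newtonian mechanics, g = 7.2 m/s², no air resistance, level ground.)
R = v₀² sin(2θ) / g (with unit conversion) = 1203.0 cm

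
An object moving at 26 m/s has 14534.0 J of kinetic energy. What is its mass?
KE = ½mv² → m = 2KE/v² = 2×14534.0/26² = 43.0 kg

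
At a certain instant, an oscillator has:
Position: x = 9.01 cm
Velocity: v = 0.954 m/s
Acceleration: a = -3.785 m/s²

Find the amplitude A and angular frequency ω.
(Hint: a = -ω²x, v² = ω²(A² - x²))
a = −ω²x → ω = √(|a|/x) = √(3.785/0.0901) = 6.481 rad/s
v² = ω²(A² − x²) → A = √(x² + v²/ω²) = √(0.0901² + 0.954²/6.481²) = 0.1726 m = 17.26 cm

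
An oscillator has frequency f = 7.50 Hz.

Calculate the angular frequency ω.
ω = 2πf = 2π×7.5 = 47.12 rad/s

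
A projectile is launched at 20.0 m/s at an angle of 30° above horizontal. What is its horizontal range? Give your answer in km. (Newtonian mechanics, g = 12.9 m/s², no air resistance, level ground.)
R = v₀² sin(2θ) / g (with unit conversion) = 0.02685 km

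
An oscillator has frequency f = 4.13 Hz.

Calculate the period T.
T = 1/f = 1/4.13 = 0.2421 s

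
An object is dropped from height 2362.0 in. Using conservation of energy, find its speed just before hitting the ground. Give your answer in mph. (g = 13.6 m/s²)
mgh = ½mv² → v = √(2gh) = √(2×13.6×59.99) = 40.4 m/s = 90.36 mph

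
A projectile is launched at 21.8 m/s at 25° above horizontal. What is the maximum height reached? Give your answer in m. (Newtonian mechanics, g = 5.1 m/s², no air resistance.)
H = v₀²sin²(θ)/(2g) = 8.322 m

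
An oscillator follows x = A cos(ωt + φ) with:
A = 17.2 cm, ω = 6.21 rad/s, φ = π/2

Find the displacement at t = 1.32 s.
x = A cos(ωt + φ) = 17.2×cos(6.21×1.32 + π/2) = -16.2 cm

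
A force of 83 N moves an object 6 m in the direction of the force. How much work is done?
W = Fd = 83×6 = 498.0 J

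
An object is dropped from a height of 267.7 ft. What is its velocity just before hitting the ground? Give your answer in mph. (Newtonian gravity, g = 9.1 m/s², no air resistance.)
v = √(2gh) (with unit conversion) = 86.2 mph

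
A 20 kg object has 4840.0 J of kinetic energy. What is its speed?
KE = ½mv² → v = √(2KE/m) = √(2×4840.0/20) = 22.0 m/s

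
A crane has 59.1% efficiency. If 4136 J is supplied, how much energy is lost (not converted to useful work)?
W_out = η × W_in = 0.591×4136 = 2444.4 J
W_lost = W_in − W_out = 4136 − 2444.4 = 1691.6 J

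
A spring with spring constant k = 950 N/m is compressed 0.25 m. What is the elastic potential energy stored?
PE = ½kx² = ½×950×0.25² = 29.69 J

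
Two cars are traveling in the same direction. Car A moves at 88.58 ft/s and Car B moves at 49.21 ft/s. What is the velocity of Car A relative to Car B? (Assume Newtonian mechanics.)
v_rel = v_A - v_B = 88.58 - 49.21 = 39.37 ft/s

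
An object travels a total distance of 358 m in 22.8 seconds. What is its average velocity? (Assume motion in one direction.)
v_avg = Δd / Δt = 358 / 22.8 = 15.7 m/s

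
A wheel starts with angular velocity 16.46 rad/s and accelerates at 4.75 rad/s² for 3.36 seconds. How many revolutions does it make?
θ = ω₀t + ½αt² = 16.46×3.36 + ½×4.75×3.36² = 82.12 rad
Revolutions = θ/(2π) = 82.12/(2π) = 13.07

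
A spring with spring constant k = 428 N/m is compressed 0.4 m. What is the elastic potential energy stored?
PE = ½kx² = ½×428×0.4² = 34.24 J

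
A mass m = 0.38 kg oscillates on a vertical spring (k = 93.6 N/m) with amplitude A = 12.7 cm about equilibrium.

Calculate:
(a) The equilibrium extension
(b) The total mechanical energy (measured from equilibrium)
x_eq = mg/k = 0.38×9.81/93.6 = 0.03983 m = 3.983 cm
E = ½kA² = ½×93.6×(0.127)² = 0.7548 J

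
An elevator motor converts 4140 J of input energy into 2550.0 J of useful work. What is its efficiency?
η = W_out/W_in = 2550.0/4140 = 0.6159 = 61.59%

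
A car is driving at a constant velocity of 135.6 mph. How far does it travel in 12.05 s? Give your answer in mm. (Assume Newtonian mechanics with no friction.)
d = vt (with unit conversion) = 730500.0 mm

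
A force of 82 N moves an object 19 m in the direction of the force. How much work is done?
W = Fd = 82×19 = 1558.0 J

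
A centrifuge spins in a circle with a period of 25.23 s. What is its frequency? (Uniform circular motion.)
f = 1/T = 1/25.23 = 0.0396 Hz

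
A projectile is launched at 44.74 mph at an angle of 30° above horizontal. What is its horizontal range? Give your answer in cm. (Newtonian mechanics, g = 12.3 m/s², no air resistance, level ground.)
R = v₀² sin(2θ) / g (with unit conversion) = 2817.0 cm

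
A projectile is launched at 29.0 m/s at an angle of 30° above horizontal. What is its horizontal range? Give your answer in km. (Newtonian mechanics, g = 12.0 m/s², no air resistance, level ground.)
R = v₀² sin(2θ) / g (with unit conversion) = 0.06069 km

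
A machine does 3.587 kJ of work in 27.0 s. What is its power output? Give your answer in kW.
P = W/t = 3587 J / 27 s = 132.9 W = 0.1329 kW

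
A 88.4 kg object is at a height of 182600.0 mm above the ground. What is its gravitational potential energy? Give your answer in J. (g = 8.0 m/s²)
PE = mgh = 88.4 kg × 8.0 m/s² × 182.6 m = 1.291e+05 J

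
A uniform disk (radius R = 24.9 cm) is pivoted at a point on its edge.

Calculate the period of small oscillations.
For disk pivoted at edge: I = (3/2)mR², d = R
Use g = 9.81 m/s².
I/m = (3/2)R² = 0.093 m²; d = R = 0.249 m
T = 2π√((3/2)R²/(gR)) = 2π√(3R/(2g)) = 1.226 s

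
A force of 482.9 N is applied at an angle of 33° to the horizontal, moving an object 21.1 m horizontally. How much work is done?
W = Fd cosθ = 482.9×21.1×cos(33°) = 8545.4 J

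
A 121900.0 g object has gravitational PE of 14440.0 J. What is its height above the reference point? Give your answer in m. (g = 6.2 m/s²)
PE = mgh → h = PE/(mg) = 1.444e+04 J / (121.9 kg × 6.2 m/s²) = 19.11 m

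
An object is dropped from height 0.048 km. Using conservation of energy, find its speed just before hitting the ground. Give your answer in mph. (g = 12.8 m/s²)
mgh = ½mv² → v = √(2gh) = √(2×12.8×48) = 35.05 m/s = 78.41 mph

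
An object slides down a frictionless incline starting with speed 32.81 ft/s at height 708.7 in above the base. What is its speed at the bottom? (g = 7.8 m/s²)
½mv₀² + mgh = ½mv² → v = √(v₀² + 2gh) = √(10² + 2×7.8×18) = 19.51 m/s = 64.02 ft/s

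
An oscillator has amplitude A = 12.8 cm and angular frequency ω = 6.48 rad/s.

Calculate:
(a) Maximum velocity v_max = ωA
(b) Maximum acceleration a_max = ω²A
v_max = ωA = 6.48×0.128 = 0.8294 m/s
a_max = ω²A = 6.48²×0.128 = 5.375 m/s²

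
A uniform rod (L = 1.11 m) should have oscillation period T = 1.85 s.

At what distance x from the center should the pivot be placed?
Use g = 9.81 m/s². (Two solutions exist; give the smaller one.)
T = 2π√((L²/12 + x²)/(gx)). Let c = T²g/(4π²) = 0.8505.
x² − cx + L²/12 = 0 → x = (c − √(c² − L²/3))/2 = 0.1457 m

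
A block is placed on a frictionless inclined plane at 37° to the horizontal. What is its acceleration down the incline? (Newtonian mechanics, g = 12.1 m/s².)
a = g sin(θ) = 12.1 × sin(37°) = 12.1 × 0.6018 = 7.28 m/s²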